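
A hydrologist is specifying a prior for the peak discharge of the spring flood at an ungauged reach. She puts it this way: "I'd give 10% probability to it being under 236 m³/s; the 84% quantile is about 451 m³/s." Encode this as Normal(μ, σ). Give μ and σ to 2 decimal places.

μ = 357.06, σ = 94.46

For Normal(μ,σ), the p-quantile is μ + z_p·σ. Here z_{0.1} = -1.282, z_{0.84} = 0.9945.
So 236 = μ − 1.282σ and 451 = μ + 0.9945σ.
Subtracting: σ = (451 − 236)/(0.9945 − (-1.282)) = 94.46.
Then μ = 236 − (-1.282)·94.46 = 357.06.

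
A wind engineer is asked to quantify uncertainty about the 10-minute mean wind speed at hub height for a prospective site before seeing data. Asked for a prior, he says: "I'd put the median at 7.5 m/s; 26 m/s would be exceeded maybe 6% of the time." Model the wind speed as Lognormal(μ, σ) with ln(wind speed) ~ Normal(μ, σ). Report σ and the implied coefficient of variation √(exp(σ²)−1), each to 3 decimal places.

σ ≈ 0.800, CV ≈ 0.946

If T ~ Lognormal(μ,σ) then ln T ~ Normal(μ,σ), so the p-quantile of ln T is μ + z_p·σ.
ln(7.5) = 2.015 and ln(26) = 3.258; z_{0.5} = 0, z_{0.94} = 1.555.
σ = (3.258 − 2.015)/(1.555 − (0)) = 0.800.
μ = 2.015 − (0)·0.800 = 2.015.
CV = √(exp(σ²)−1) = √(exp(0.6394)−1) = 0.946.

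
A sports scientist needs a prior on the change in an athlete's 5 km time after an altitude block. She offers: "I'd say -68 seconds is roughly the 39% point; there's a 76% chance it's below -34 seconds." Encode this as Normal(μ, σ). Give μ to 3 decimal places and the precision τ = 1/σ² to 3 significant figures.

μ = -58.365, τ = 0.00084

For Normal(μ,σ), the p-quantile is μ + z_p·σ. Here z_{0.39} = -0.2793, z_{0.76} = 0.7063.
So -68 = μ − 0.2793σ and -34 = μ + 0.7063σ.
Subtracting: σ = (-34 − -68)/(0.7063 − (-0.2793)) = 34.496.
Then μ = -68 − (-0.2793)·34.496 = -58.365.
Precision τ = 1/σ² = 1/34.5² = 0.00084.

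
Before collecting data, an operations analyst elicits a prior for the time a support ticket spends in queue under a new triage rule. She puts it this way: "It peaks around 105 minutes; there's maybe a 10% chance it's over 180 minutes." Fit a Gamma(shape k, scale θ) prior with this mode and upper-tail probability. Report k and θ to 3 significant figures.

k ≈ 7.52, θ ≈ 16.1

Gamma(k,θ) with k>1 has mode (k−1)θ, so θ = 105/(k−1).
Need P(X < 180) = 0.9 with θ tied to k this way. Start at k = 2, θ = 105: P(X<180) ≈ 0.511.
Too low — raise k to concentrate. Iterating converges to k ≈ 7.52.
Then θ = 105/(7.52−1) ≈ 16.1.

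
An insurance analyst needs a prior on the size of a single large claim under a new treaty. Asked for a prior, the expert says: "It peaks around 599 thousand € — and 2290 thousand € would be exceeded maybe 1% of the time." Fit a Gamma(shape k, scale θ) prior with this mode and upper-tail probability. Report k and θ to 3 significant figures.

Gamma(k,θ) with k>1 has mode (k−1)θ, so θ = 599/(k−1).
Need P(X < 2290) = 0.99 with θ tied to k this way. Start at k = 2, θ = 599: P(X<2290) ≈ 0.895.
Too low — raise k to concentrate. Iterating converges to k ≈ 3.35.
Then θ = 599/(3.35−1) ≈ 255.

k ≈ 3.35, θ ≈ 255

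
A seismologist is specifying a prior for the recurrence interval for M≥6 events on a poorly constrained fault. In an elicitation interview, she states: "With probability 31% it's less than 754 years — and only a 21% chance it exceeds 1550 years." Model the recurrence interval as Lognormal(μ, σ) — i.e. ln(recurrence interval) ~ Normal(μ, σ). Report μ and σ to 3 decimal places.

μ ≈ 6.900, σ ≈ 0.553

If T ~ Lognormal(μ,σ) then ln T ~ Normal(μ,σ), so the p-quantile of ln T is μ + z_p·σ.
ln(754) = 6.625 and ln(1550) = 7.346; z_{0.31} = -0.4959, z_{0.79} = 0.8064.
σ = (7.346 − 6.625)/(0.8064 − (-0.4959)) = 0.553.
μ = 6.625 − (-0.4959)·0.553 = 6.900.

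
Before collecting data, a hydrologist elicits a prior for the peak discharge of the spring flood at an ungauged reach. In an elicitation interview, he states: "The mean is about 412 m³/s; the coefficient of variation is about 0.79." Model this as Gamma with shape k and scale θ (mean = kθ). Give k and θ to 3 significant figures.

For Gamma(k, scale θ): mean = kθ, variance = kθ², so CV = 1/√k.
CV = 0.79, hence k = 1/CV² = 1.6.
Then θ = mean/k = 412/1.6 = 257.

k ≈ 1.6, θ ≈ 257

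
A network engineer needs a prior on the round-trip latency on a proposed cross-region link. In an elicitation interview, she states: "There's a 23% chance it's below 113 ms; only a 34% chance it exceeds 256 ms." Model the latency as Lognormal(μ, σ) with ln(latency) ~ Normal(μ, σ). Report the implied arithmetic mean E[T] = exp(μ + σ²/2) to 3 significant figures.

If T ~ Lognormal(μ,σ) then ln T ~ Normal(μ,σ), so the p-quantile of ln T is μ + z_p·σ.
ln(113) = 4.727 and ln(256) = 5.545; z_{0.23} = -0.7388, z_{0.66} = 0.4125.
σ = (5.545 − 4.727)/(0.4125 − (-0.7388)) = 0.710.
μ = 4.727 − (-0.7388)·0.710 = 5.252.
E[T] = exp(μ + σ²/2) = exp(5.252 + 0.2523) = 246 ms.

E[T] ≈ 246 ms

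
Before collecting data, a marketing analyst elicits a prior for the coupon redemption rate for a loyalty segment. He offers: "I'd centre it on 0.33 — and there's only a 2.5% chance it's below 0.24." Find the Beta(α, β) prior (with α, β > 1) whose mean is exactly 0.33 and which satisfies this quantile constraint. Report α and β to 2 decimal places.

With mean 0.33 fixed, write α = 0.33s, β = 0.67s where s = α+β.
Need P(θ < 0.24) = 0.025 under Beta(0.33s, 0.67s). Normal approximation: (q−m)/√(m(1−m)/s) ≈ z_{0.025} = -1.96, so s ≈ 0.33·0.67·(-1.96)²/(0.24−0.33)² = 104.9.
At s = 104.9: P(θ<0.24) ≈ 0.020. Adjusting to match 0.025 gives s ≈ 95.92.
So α = 0.33·95.92 ≈ 31.65, β = 0.67·95.92 ≈ 64.27.

α ≈ 31.65, β ≈ 64.27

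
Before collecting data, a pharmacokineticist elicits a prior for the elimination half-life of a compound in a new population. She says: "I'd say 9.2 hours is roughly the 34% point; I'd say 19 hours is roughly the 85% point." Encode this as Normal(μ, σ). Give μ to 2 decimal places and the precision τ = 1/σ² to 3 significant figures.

μ = 11.99, τ = 0.0219

For Normal(μ,σ), the p-quantile is μ + z_p·σ. Here z_{0.34} = -0.4125, z_{0.85} = 1.036.
So 9.2 = μ − 0.4125σ and 19 = μ + 1.036σ.
Subtracting: σ = (19 − 9.2)/(1.036 − (-0.4125)) = 6.76.
Then μ = 9.2 − (-0.4125)·6.76 = 11.99.
Precision τ = 1/σ² = 1/6.764² = 0.0219.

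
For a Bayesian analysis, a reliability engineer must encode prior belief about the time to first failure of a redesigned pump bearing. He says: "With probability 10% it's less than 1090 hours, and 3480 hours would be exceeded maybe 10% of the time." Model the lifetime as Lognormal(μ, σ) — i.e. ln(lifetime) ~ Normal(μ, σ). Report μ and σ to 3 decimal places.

μ ≈ 7.574, σ ≈ 0.453

If T ~ Lognormal(μ,σ) then ln T ~ Normal(μ,σ), so the p-quantile of ln T is μ + z_p·σ.
ln(1090) = 6.994 and ln(3480) = 8.155; z_{0.1} = -1.282, z_{0.9} = 1.282.
σ = (8.155 − 6.994)/(1.282 − (-1.282)) = 0.453.
μ = 6.994 − (-1.282)·0.453 = 7.574.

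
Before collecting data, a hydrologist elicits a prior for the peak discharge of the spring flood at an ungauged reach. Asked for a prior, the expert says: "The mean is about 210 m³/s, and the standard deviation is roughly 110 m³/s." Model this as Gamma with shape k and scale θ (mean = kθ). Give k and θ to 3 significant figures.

k ≈ 3.64, θ ≈ 57.6

For Gamma(k, scale θ): mean = kθ, variance = kθ², so CV = 1/√k.
CV = SD/mean = 110/210 = 0.5238, hence k = 1/CV² = 3.64.
Then θ = mean/k = 210/3.64 = 57.6.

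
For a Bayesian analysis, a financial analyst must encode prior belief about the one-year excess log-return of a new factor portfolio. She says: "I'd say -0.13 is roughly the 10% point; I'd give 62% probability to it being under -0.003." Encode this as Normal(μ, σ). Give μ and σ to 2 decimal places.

The p-quantile of Normal(μ,σ) is μ + z_p·σ, with z_{0.1} = -1.282 and z_{0.62} = 0.3055.
Eliminate σ: μ = (z₂·x₁ − z₁·x₂)/(z₂ − z₁) = (0.3055·-0.13 − (-1.282)·-0.003)/1.587 = -0.03.
Then σ = (x₂ − x₁)/(z₂ − z₁) = (-0.003 − -0.13)/1.587 = 0.08.

μ = -0.03, σ = 0.08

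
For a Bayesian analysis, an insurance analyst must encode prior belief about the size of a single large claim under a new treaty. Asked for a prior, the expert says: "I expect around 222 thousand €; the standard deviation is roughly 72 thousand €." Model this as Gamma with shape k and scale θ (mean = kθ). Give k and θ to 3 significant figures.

For Gamma(k, scale θ): mean = kθ, variance = kθ², so CV = 1/√k.
CV = SD/mean = 72/222 = 0.3243, hence k = 1/CV² = 9.51.
Then θ = mean/k = 222/9.51 = 23.4.

k ≈ 9.51, θ ≈ 23.4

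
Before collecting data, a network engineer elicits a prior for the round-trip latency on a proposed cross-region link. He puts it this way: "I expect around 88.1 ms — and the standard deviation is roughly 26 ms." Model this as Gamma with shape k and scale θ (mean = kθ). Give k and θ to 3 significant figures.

k ≈ 11.5, θ ≈ 7.67

For Gamma(k, scale θ): mean = kθ, variance = kθ², so CV = 1/√k.
CV = SD/mean = 26/88.1 = 0.2951, hence k = 1/CV² = 11.5.
Then θ = mean/k = 88.1/11.5 = 7.67.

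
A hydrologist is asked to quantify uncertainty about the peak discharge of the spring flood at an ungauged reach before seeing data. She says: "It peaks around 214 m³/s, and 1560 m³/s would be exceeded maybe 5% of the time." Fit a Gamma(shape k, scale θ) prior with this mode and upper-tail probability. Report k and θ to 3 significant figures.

k ≈ 1.55, θ ≈ 391

Gamma(k,θ) with k>1 has mode (k−1)θ, so θ = 214/(k−1).
Need P(X < 1560) = 0.95 with θ tied to k this way. Start at k = 2, θ = 214: P(X<1560) ≈ 0.994.
Too high — lower k to spread out. Iterating converges to k ≈ 1.55.
Then θ = 214/(1.55−1) ≈ 391.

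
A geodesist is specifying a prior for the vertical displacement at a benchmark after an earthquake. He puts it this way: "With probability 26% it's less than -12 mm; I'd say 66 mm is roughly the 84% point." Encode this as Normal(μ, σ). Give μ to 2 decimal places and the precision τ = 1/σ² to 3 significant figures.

The p-quantile of Normal(μ,σ) is μ + z_p·σ, with z_{0.26} = -0.6433 and z_{0.84} = 0.9945.
Eliminate σ: μ = (z₂·x₁ − z₁·x₂)/(z₂ − z₁) = (0.9945·-12 − (-0.6433)·66)/1.638 = 18.64.
Then σ = (x₂ − x₁)/(z₂ − z₁) = (66 − -12)/1.638 = 47.62.
Precision τ = 1/σ² = 1/47.62² = 0.000441.

μ = 18.64, τ = 0.000441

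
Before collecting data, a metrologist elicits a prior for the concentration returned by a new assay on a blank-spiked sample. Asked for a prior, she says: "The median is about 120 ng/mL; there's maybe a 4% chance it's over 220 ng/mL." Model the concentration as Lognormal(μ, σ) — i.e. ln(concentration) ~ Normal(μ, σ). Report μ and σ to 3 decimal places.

If T ~ Lognormal(μ,σ) then ln T ~ Normal(μ,σ), so the p-quantile of ln T is μ + z_p·σ.
ln(120) = 4.787 and ln(220) = 5.394; z_{0.5} = 0, z_{0.96} = 1.751.
σ = (5.394 − 4.787)/(1.751 − (0)) = 0.346.
μ = 4.787 − (0)·0.346 = 4.787.

μ ≈ 4.787, σ ≈ 0.346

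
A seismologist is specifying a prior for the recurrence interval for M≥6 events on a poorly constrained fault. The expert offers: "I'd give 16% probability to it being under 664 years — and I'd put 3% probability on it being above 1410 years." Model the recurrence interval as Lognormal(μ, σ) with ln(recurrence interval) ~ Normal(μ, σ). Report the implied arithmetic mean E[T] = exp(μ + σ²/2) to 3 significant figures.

If T ~ Lognormal(μ,σ) then ln T ~ Normal(μ,σ), so the p-quantile of ln T is μ + z_p·σ.
ln(664) = 6.498 and ln(1410) = 7.251; z_{0.16} = -0.9945, z_{0.97} = 1.881.
σ = (7.251 − 6.498)/(1.881 − (-0.9945)) = 0.262.
μ = 6.498 − (-0.9945)·0.262 = 6.759.
E[T] = exp(μ + σ²/2) = exp(6.759 + 0.0343) = 892 years.

E[T] ≈ 892 years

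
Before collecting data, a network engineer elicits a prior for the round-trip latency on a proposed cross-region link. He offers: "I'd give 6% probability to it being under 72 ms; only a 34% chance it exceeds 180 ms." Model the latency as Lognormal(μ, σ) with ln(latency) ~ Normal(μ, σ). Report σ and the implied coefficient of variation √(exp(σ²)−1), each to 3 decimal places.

If T ~ Lognormal(μ,σ) then ln T ~ Normal(μ,σ), so the p-quantile of ln T is μ + z_p·σ.
ln(72) = 4.277 and ln(180) = 5.193; z_{0.06} = -1.555, z_{0.66} = 0.4125.
σ = (5.193 − 4.277)/(0.4125 − (-1.555)) = 0.466.
μ = 4.277 − (-1.555)·0.466 = 5.001.
CV = √(exp(σ²)−1) = √(exp(0.2169)−1) = 0.492.

σ ≈ 0.466, CV ≈ 0.492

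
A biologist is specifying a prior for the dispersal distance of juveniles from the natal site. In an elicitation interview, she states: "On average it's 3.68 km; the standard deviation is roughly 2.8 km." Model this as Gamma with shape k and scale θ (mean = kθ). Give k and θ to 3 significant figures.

k ≈ 1.73, θ ≈ 2.13

For Gamma(k, scale θ): mean = kθ, variance = kθ², so CV = 1/√k.
CV = SD/mean = 2.8/3.68 = 0.7609, hence k = 1/CV² = 1.73.
Then θ = mean/k = 3.68/1.73 = 2.13.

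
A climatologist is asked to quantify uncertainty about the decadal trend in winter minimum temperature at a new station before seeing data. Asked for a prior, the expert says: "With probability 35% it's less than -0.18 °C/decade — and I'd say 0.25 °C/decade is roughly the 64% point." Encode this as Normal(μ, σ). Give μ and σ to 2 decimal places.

μ = 0.04, σ = 0.58

For Normal(μ,σ), the p-quantile is μ + z_p·σ. Here z_{0.35} = -0.3853, z_{0.64} = 0.3585.
So -0.18 = μ − 0.3853σ and 0.25 = μ + 0.3585σ.
Subtracting: σ = (0.25 − -0.18)/(0.3585 − (-0.3853)) = 0.58.
Then μ = -0.18 − (-0.3853)·0.58 = 0.04.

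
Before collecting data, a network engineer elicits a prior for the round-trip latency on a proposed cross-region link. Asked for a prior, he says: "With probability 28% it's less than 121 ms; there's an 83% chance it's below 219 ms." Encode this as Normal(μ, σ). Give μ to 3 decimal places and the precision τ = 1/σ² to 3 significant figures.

μ = 158.162, τ = 0.000246

For Normal(μ,σ), the p-quantile is μ + z_p·σ. Here z_{0.28} = -0.5828, z_{0.83} = 0.9542.
So 121 = μ − 0.5828σ and 219 = μ + 0.9542σ.
Subtracting: σ = (219 − 121)/(0.9542 − (-0.5828)) = 63.760.
Then μ = 121 − (-0.5828)·63.760 = 158.162.
Precision τ = 1/σ² = 1/63.76² = 0.000246.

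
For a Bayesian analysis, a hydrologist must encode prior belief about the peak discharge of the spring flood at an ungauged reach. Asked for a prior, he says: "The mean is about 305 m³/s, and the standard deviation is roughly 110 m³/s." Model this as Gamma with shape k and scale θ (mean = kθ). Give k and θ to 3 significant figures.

For Gamma(k, scale θ): mean = kθ, variance = kθ², so CV = 1/√k.
CV = SD/mean = 110/305 = 0.3607, hence k = 1/CV² = 7.69.
Then θ = mean/k = 305/7.69 = 39.7.

k ≈ 7.69, θ ≈ 39.7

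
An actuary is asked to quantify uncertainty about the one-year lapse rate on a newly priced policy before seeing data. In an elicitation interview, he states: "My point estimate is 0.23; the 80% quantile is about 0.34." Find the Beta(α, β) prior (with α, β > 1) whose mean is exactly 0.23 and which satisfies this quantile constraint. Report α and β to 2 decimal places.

α ≈ 2.07, β ≈ 6.93

With mean 0.23 fixed, write α = 0.23s, β = 0.77s where s = α+β.
Need P(θ < 0.34) = 0.8 under Beta(0.23s, 0.77s). Normal approximation: (q−m)/√(m(1−m)/s) ≈ z_{0.8} = 0.842, so s ≈ 0.23·0.77·(0.842)²/(0.34−0.23)² = 10.4.
At s = 10.4: P(θ<0.34) ≈ 0.812. Adjusting to match 0.8 gives s ≈ 9.00.
So α = 0.23·9.00 ≈ 2.07, β = 0.77·9.00 ≈ 6.93.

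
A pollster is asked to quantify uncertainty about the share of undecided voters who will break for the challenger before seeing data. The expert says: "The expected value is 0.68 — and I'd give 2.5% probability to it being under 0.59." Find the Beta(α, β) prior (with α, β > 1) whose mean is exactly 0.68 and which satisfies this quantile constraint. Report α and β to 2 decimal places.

α ≈ 74.26, β ≈ 34.95

With mean 0.68 fixed, write α = 0.68s, β = 0.32s where s = α+β.
Need P(θ < 0.59) = 0.025 under Beta(0.68s, 0.32s). Normal approximation: (q−m)/√(m(1−m)/s) ≈ z_{0.025} = -1.96, so s ≈ 0.68·0.32·(-1.96)²/(0.59−0.68)² = 103.2.
At s = 103.2: P(θ<0.59) ≈ 0.028. Adjusting to match 0.025 gives s ≈ 109.21.
So α = 0.68·109.21 ≈ 74.26, β = 0.32·109.21 ≈ 34.95.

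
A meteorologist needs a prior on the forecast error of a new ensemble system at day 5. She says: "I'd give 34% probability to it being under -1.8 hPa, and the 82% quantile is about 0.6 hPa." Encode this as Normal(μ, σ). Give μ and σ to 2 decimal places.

The p-quantile of Normal(μ,σ) is μ + z_p·σ, with z_{0.34} = -0.4125 and z_{0.82} = 0.9154.
Eliminate σ: μ = (z₂·x₁ − z₁·x₂)/(z₂ − z₁) = (0.9154·-1.8 − (-0.4125)·0.6)/1.328 = -1.05.
Then σ = (x₂ − x₁)/(z₂ − z₁) = (0.6 − -1.8)/1.328 = 1.81.

μ = -1.05, σ = 1.81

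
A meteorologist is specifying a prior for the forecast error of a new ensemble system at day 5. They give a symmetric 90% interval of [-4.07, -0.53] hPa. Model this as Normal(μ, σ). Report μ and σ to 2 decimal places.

μ = -2.30, σ = 1.08

A symmetric 90% interval runs μ ± z·σ with z = 1.645.
Half-width = 1.77, so σ = 1.77/1.645 = 1.08.
μ is the interval midpoint, -2.30.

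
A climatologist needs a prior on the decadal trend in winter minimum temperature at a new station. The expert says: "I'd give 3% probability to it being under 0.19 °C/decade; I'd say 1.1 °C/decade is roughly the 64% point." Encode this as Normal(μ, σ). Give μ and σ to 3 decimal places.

μ = 0.954, σ = 0.406

The p-quantile of Normal(μ,σ) is μ + z_p·σ, with z_{0.03} = -1.881 and z_{0.64} = 0.3585.
Eliminate σ: μ = (z₂·x₁ − z₁·x₂)/(z₂ − z₁) = (0.3585·0.19 − (-1.881)·1.1)/2.239 = 0.954.
Then σ = (x₂ − x₁)/(z₂ − z₁) = (1.1 − 0.19)/2.239 = 0.406.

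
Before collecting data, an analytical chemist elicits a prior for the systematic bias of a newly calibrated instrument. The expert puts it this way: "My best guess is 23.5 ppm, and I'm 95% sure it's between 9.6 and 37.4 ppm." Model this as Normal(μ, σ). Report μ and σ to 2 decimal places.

μ = 23.50, σ = 7.09

A symmetric 95% interval runs μ ± z·σ with z = 1.96.
Half-width = 13.9, so σ = 13.9/1.96 = 7.09.
μ is the stated best guess, 23.50.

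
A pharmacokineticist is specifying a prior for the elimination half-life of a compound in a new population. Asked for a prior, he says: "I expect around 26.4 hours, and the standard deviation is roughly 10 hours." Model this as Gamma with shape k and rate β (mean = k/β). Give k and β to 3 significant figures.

For Gamma(k, rate β): mean = k/β, variance = k/β², so CV = 1/√k.
CV = SD/mean = 10/26.4 = 0.3788, hence k = 1/CV² = 6.97.
Then β = k/mean = 6.97/26.4 = 0.264.

k ≈ 6.97, β ≈ 0.264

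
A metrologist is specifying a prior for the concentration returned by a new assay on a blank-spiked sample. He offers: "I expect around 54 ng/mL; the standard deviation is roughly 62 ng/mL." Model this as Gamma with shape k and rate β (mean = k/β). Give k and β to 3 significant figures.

k ≈ 0.759, β ≈ 0.014

For Gamma(k, rate β): mean = k/β, variance = k/β², so CV = 1/√k.
CV = SD/mean = 62/54 = 1.148, hence k = 1/CV² = 0.759.
Then β = k/mean = 0.759/54 = 0.014.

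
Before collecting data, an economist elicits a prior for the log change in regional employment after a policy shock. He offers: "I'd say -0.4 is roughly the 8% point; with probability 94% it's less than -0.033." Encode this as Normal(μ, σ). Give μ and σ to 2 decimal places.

The p-quantile of Normal(μ,σ) is μ + z_p·σ, with z_{0.08} = -1.405 and z_{0.94} = 1.555.
Eliminate σ: μ = (z₂·x₁ − z₁·x₂)/(z₂ − z₁) = (1.555·-0.4 − (-1.405)·-0.033)/2.96 = -0.23.
Then σ = (x₂ − x₁)/(z₂ − z₁) = (-0.033 − -0.4)/2.96 = 0.12.

μ = -0.23, σ = 0.12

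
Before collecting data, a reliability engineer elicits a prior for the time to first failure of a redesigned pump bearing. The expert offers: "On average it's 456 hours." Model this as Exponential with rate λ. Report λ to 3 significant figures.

λ ≈ 0.00219

Exponential mean = 1/λ, so λ = 1/456.0 = 0.00219.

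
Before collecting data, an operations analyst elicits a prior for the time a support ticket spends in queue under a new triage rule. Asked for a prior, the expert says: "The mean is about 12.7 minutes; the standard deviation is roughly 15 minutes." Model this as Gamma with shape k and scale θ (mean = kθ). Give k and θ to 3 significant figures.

k ≈ 0.717, θ ≈ 17.7

For Gamma(k, scale θ): mean = kθ, variance = kθ², so CV = 1/√k.
CV = SD/mean = 15/12.7 = 1.181, hence k = 1/CV² = 0.717.
Then θ = mean/k = 12.7/0.717 = 17.7.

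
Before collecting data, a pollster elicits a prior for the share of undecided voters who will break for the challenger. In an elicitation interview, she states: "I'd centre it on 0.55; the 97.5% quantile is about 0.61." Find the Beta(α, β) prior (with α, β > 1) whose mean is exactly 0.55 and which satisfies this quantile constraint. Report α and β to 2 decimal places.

α ≈ 142.71, β ≈ 116.77

With mean 0.55 fixed, write α = 0.55s, β = 0.45s where s = α+β.
Need P(θ < 0.61) = 0.975 under Beta(0.55s, 0.45s). Normal approximation: (q−m)/√(m(1−m)/s) ≈ z_{0.975} = 1.96, so s ≈ 0.55·0.45·(1.96)²/(0.61−0.55)² = 264.1.
At s = 264.1: P(θ<0.61) ≈ 0.976. Adjusting to match 0.975 gives s ≈ 259.48.
So α = 0.55·259.48 ≈ 142.71, β = 0.45·259.48 ≈ 116.77.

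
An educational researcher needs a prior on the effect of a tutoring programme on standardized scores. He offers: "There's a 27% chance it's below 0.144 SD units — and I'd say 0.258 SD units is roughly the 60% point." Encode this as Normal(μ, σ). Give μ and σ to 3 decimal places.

For Normal(μ,σ), the p-quantile is μ + z_p·σ. Here z_{0.27} = -0.6128, z_{0.6} = 0.2533.
So 0.144 = μ − 0.6128σ and 0.258 = μ + 0.2533σ.
Subtracting: σ = (0.258 − 0.144)/(0.2533 − (-0.6128)) = 0.132.
Then μ = 0.144 − (-0.6128)·0.132 = 0.225.

μ = 0.225, σ = 0.132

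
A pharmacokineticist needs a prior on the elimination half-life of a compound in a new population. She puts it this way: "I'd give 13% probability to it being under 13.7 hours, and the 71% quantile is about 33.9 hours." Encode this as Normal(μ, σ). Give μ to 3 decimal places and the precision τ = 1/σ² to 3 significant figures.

The p-quantile of Normal(μ,σ) is μ + z_p·σ, with z_{0.13} = -1.126 and z_{0.71} = 0.5534.
Eliminate σ: μ = (z₂·x₁ − z₁·x₂)/(z₂ − z₁) = (0.5534·13.7 − (-1.126)·33.9)/1.68 = 27.245.
Then σ = (x₂ − x₁)/(z₂ − z₁) = (33.9 − 13.7)/1.68 = 12.025.
Precision τ = 1/σ² = 1/12.03² = 0.00692.

μ = 27.245, τ = 0.00692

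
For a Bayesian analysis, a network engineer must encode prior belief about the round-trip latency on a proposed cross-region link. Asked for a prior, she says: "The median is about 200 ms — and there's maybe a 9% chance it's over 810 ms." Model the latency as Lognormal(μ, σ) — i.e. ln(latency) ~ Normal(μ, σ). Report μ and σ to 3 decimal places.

If T ~ Lognormal(μ,σ) then ln T ~ Normal(μ,σ), so the p-quantile of ln T is μ + z_p·σ.
ln(200) = 5.298 and ln(810) = 6.697; z_{0.5} = 0, z_{0.91} = 1.341.
σ = (6.697 − 5.298)/(1.341 − (0)) = 1.043.
μ = 5.298 − (0)·1.043 = 5.298.

μ ≈ 5.298, σ ≈ 1.043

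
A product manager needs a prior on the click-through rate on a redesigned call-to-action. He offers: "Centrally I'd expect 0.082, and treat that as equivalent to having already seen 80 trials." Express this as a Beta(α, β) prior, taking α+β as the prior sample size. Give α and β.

Under the effective-sample-size interpretation, Beta(α, β) has prior mean α/(α+β) and prior sample size α+β.
So α+β = 80 and α/(α+β) = 0.082, giving α = 0.082·80 = 6.56 and β = 80 − 6.56 = 73.44.

α = 6.56, β = 73.44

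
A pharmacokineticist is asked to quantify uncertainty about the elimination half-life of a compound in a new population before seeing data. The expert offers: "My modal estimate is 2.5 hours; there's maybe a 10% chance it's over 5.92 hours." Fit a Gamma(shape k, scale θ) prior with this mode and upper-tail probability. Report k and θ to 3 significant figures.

Gamma(k,θ) with k>1 has mode (k−1)θ, so θ = 2.5/(k−1).
Need P(X < 5.92) = 0.9 with θ tied to k this way. Start at k = 2, θ = 2.5: P(X<5.92) ≈ 0.685.
Too low — raise k to concentrate. Iterating converges to k ≈ 3.59.
Then θ = 2.5/(3.59−1) ≈ 0.966.

k ≈ 3.59, θ ≈ 0.966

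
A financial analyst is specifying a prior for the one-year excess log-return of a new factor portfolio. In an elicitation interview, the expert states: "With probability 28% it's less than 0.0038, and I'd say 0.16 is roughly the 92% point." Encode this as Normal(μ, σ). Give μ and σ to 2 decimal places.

μ = 0.05, σ = 0.08

The p-quantile of Normal(μ,σ) is μ + z_p·σ, with z_{0.28} = -0.5828 and z_{0.92} = 1.405.
Eliminate σ: μ = (z₂·x₁ − z₁·x₂)/(z₂ − z₁) = (1.405·0.0038 − (-0.5828)·0.16)/1.988 = 0.05.
Then σ = (x₂ − x₁)/(z₂ − z₁) = (0.16 − 0.0038)/1.988 = 0.08.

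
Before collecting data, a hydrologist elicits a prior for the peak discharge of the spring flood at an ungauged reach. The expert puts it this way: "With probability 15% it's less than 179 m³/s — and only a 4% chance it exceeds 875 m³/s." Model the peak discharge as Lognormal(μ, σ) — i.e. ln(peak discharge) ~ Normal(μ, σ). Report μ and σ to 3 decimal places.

μ ≈ 5.777, σ ≈ 0.569

If T ~ Lognormal(μ,σ) then ln T ~ Normal(μ,σ), so the p-quantile of ln T is μ + z_p·σ.
ln(179) = 5.187 and ln(875) = 6.774; z_{0.15} = -1.036, z_{0.96} = 1.751.
σ = (6.774 − 5.187)/(1.751 − (-1.036)) = 0.569.
μ = 5.187 − (-1.036)·0.569 = 5.777.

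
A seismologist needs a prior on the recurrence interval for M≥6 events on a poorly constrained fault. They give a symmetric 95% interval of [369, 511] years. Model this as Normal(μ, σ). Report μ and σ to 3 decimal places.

μ = 440.000, σ = 36.225

A symmetric 95% interval runs μ ± z·σ with z = 1.96.
Half-width = 71, so σ = 71/1.96 = 36.225.
μ is the interval midpoint, 440.000.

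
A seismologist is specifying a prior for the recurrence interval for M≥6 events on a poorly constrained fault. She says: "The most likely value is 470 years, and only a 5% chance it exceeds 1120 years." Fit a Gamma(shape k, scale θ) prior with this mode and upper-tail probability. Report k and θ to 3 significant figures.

Gamma(k,θ) with k>1 has mode (k−1)θ, so θ = 470/(k−1).
Need P(X < 1120) = 0.95 with θ tied to k this way. Start at k = 2, θ = 470: P(X<1120) ≈ 0.688.
Too low — raise k to concentrate. Iterating converges to k ≈ 4.62.
Then θ = 470/(4.62−1) ≈ 130.

k ≈ 4.62, θ ≈ 130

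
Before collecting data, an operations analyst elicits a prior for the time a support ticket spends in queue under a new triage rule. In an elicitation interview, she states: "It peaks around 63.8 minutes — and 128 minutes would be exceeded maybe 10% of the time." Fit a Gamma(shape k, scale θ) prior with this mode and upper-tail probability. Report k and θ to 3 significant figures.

k ≈ 4.96, θ ≈ 16.1

Gamma(k,θ) with k>1 has mode (k−1)θ, so θ = 63.8/(k−1).
Need P(X < 128) = 0.9 with θ tied to k this way. Start at k = 2, θ = 63.8: P(X<128) ≈ 0.596.
Too low — raise k to concentrate. Iterating converges to k ≈ 4.96.
Then θ = 63.8/(4.96−1) ≈ 16.1.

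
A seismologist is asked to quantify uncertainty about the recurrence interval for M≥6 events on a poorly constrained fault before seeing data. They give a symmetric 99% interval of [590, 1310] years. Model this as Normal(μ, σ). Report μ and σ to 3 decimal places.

A symmetric 99% interval runs μ ± z·σ with z = 2.576.
Half-width = 360, so σ = 360/2.576 = 139.761.
μ is the interval midpoint, 950.000.

μ = 950.000, σ = 139.761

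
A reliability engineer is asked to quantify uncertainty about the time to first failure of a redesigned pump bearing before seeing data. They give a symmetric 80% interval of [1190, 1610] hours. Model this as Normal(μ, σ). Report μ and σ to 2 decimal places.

μ = 1400.00, σ = 163.86

A symmetric 80% interval runs μ ± z·σ with z = 1.282.
Half-width = 210, so σ = 210/1.282 = 163.86.
μ is the interval midpoint, 1400.00.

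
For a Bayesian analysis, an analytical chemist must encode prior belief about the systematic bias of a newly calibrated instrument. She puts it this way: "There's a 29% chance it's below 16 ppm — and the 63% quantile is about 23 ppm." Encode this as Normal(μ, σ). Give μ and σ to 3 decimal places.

For Normal(μ,σ), the p-quantile is μ + z_p·σ. Here z_{0.29} = -0.5534, z_{0.63} = 0.3319.
So 16 = μ − 0.5534σ and 23 = μ + 0.3319σ.
Subtracting: σ = (23 − 16)/(0.3319 − (-0.5534)) = 7.907.
Then μ = 16 − (-0.5534)·7.907 = 20.376.

μ = 20.376, σ = 7.907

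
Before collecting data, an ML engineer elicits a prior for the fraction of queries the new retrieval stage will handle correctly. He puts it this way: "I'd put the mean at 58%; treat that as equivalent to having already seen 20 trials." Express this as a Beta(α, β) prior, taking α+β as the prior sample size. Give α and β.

α = 11.6, β = 8.4

Under the effective-sample-size interpretation, Beta(α, β) has prior mean α/(α+β) and prior sample size α+β.
So α+β = 20 and α/(α+β) = 0.58, giving α = 0.58·20 = 11.6 and β = 20 − 11.6 = 8.4.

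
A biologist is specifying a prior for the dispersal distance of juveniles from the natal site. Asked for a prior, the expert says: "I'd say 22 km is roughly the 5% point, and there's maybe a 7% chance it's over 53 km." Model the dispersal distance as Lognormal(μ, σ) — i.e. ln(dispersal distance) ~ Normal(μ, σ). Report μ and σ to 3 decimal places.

μ ≈ 3.554, σ ≈ 0.282

If T ~ Lognormal(μ,σ) then ln T ~ Normal(μ,σ), so the p-quantile of ln T is μ + z_p·σ.
ln(22) = 3.091 and ln(53) = 3.97; z_{0.05} = -1.645, z_{0.93} = 1.476.
σ = (3.97 − 3.091)/(1.476 − (-1.645)) = 0.282.
μ = 3.091 − (-1.645)·0.282 = 3.554.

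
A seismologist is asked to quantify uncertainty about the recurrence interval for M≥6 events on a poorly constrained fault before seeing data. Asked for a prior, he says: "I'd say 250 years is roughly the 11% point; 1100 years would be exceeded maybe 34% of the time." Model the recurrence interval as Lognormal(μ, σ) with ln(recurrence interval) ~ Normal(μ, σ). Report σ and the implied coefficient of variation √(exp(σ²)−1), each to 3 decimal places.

σ ≈ 0.904, CV ≈ 1.124

If T ~ Lognormal(μ,σ) then ln T ~ Normal(μ,σ), so the p-quantile of ln T is μ + z_p·σ.
ln(250) = 5.521 and ln(1100) = 7.003; z_{0.11} = -1.227, z_{0.66} = 0.4125.
σ = (7.003 − 5.521)/(0.4125 − (-1.227)) = 0.904.
μ = 5.521 − (-1.227)·0.904 = 6.630.
CV = √(exp(σ²)−1) = √(exp(0.8172)−1) = 1.124.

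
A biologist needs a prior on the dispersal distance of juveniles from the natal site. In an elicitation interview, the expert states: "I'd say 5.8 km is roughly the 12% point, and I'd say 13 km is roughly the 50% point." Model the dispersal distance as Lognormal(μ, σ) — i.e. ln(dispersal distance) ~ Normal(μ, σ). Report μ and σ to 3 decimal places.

If T ~ Lognormal(μ,σ) then ln T ~ Normal(μ,σ), so the p-quantile of ln T is μ + z_p·σ.
ln(5.8) = 1.758 and ln(13) = 2.565; z_{0.12} = -1.175, z_{0.5} = 0.
σ = (2.565 − 1.758)/(0 − (-1.175)) = 0.687.
μ = 1.758 − (-1.175)·0.687 = 2.565.

μ ≈ 2.565, σ ≈ 0.687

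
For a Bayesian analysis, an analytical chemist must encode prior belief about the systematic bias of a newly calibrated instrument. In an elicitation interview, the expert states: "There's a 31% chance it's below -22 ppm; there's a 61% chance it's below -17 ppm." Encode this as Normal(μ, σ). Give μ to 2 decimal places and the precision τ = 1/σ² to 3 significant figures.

μ = -18.80, τ = 0.024

For Normal(μ,σ), the p-quantile is μ + z_p·σ. Here z_{0.31} = -0.4959, z_{0.61} = 0.2793.
So -22 = μ − 0.4959σ and -17 = μ + 0.2793σ.
Subtracting: σ = (-17 − -22)/(0.2793 − (-0.4959)) = 6.45.
Then μ = -22 − (-0.4959)·6.45 = -18.80.
Precision τ = 1/σ² = 1/6.45² = 0.024.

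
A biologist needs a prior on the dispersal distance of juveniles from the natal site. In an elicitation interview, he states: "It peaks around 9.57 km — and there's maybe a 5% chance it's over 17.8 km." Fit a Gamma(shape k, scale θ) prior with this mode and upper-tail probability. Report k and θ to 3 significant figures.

Gamma(k,θ) with k>1 has mode (k−1)θ, so θ = 9.57/(k−1).
Need P(X < 17.8) = 0.95 with θ tied to k this way. Start at k = 2, θ = 9.57: P(X<17.8) ≈ 0.555.
Too low — raise k to concentrate. Iterating converges to k ≈ 8.23.
Then θ = 9.57/(8.23−1) ≈ 1.32.

k ≈ 8.23, θ ≈ 1.32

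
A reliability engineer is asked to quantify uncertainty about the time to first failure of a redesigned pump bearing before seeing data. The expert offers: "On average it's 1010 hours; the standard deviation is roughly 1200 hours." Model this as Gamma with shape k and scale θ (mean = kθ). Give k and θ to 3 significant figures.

For Gamma(k, scale θ): mean = kθ, variance = kθ², so CV = 1/√k.
CV = SD/mean = 1200/1010 = 1.188, hence k = 1/CV² = 0.708.
Then θ = mean/k = 1010/0.708 = 1430.

k ≈ 0.708, θ ≈ 1430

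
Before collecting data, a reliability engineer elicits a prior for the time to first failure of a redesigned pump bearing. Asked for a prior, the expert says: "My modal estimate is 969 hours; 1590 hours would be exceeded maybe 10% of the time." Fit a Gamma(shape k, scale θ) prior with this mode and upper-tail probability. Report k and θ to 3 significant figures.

Gamma(k,θ) with k>1 has mode (k−1)θ, so θ = 969/(k−1).
Need P(X < 1590) = 0.9 with θ tied to k this way. Start at k = 2, θ = 969: P(X<1590) ≈ 0.488.
Too low — raise k to concentrate. Iterating converges to k ≈ 8.69.
Then θ = 969/(8.69−1) ≈ 126.

k ≈ 8.69, θ ≈ 126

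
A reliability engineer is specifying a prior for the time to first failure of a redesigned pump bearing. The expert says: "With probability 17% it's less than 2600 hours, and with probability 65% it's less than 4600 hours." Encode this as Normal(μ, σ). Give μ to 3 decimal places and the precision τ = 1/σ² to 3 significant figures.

μ = 4024.674, τ = 4.49e-07

For Normal(μ,σ), the p-quantile is μ + z_p·σ. Here z_{0.17} = -0.9542, z_{0.65} = 0.3853.
So 2600 = μ − 0.9542σ and 4600 = μ + 0.3853σ.
Subtracting: σ = (4600 − 2600)/(0.3853 − (-0.9542)) = 1493.110.
Then μ = 2600 − (-0.9542)·1493.110 = 4024.674.
Precision τ = 1/σ² = 1/1493² = 4.49e-07.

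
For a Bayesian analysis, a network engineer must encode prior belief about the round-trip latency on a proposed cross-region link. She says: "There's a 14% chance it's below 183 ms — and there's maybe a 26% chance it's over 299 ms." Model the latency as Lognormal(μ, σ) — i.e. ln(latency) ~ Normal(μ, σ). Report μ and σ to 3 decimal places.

If T ~ Lognormal(μ,σ) then ln T ~ Normal(μ,σ), so the p-quantile of ln T is μ + z_p·σ.
ln(183) = 5.209 and ln(299) = 5.7; z_{0.14} = -1.08, z_{0.74} = 0.6433.
σ = (5.7 − 5.209)/(0.6433 − (-1.08)) = 0.285.
μ = 5.209 − (-1.08)·0.285 = 5.517.

μ ≈ 5.517, σ ≈ 0.285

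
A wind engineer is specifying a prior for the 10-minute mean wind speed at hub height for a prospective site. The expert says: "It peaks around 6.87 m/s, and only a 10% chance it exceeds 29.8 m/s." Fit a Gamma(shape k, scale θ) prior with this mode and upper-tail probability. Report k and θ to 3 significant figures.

k ≈ 1.84, θ ≈ 8.16

Gamma(k,θ) with k>1 has mode (k−1)θ, so θ = 6.87/(k−1).
Need P(X < 29.8) = 0.9 with θ tied to k this way. Start at k = 2, θ = 6.87: P(X<29.8) ≈ 0.930.
Too high — lower k to spread out. Iterating converges to k ≈ 1.84.
Then θ = 6.87/(1.84−1) ≈ 8.16.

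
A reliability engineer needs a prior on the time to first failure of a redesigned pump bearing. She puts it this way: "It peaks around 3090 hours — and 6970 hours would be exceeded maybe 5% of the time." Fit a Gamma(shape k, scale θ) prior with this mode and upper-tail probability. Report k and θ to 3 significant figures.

Gamma(k,θ) with k>1 has mode (k−1)θ, so θ = 3090/(k−1).
Need P(X < 6970) = 0.95 with θ tied to k this way. Start at k = 2, θ = 3090: P(X<6970) ≈ 0.659.
Too low — raise k to concentrate. Iterating converges to k ≈ 5.15.
Then θ = 3090/(5.15−1) ≈ 745.

k ≈ 5.15, θ ≈ 745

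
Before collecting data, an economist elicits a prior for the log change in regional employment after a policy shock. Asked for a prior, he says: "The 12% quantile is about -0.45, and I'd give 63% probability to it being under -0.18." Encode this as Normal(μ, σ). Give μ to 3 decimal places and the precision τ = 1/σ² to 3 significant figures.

μ = -0.239, τ = 31.1

The p-quantile of Normal(μ,σ) is μ + z_p·σ, with z_{0.12} = -1.175 and z_{0.63} = 0.3319.
Eliminate σ: μ = (z₂·x₁ − z₁·x₂)/(z₂ − z₁) = (0.3319·-0.45 − (-1.175)·-0.18)/1.507 = -0.239.
Then σ = (x₂ − x₁)/(z₂ − z₁) = (-0.18 − -0.45)/1.507 = 0.179.
Precision τ = 1/σ² = 1/0.1792² = 31.1.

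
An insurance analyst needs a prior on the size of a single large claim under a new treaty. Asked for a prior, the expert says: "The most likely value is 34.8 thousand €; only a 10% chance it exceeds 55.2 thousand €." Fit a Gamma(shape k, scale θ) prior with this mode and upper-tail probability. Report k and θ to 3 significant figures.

Gamma(k,θ) with k>1 has mode (k−1)θ, so θ = 34.8/(k−1).
Need P(X < 55.2) = 0.9 with θ tied to k this way. Start at k = 2, θ = 34.8: P(X<55.2) ≈ 0.471.
Too low — raise k to concentrate. Iterating converges to k ≈ 9.82.
Then θ = 34.8/(9.82−1) ≈ 3.95.

k ≈ 9.82, θ ≈ 3.95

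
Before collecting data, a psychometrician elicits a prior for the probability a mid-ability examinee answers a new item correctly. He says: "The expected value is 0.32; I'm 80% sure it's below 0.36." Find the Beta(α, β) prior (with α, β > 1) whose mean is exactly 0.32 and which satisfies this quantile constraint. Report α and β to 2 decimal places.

With mean 0.32 fixed, write α = 0.32s, β = 0.68s where s = α+β.
Need P(θ < 0.36) = 0.8 under Beta(0.32s, 0.68s). Normal approximation: (q−m)/√(m(1−m)/s) ≈ z_{0.8} = 0.842, so s ≈ 0.32·0.68·(0.842)²/(0.36−0.32)² = 96.3.
At s = 96.3: P(θ<0.36) ≈ 0.802. Adjusting to match 0.8 gives s ≈ 94.53.
So α = 0.32·94.53 ≈ 30.25, β = 0.68·94.53 ≈ 64.28.

α ≈ 30.25, β ≈ 64.28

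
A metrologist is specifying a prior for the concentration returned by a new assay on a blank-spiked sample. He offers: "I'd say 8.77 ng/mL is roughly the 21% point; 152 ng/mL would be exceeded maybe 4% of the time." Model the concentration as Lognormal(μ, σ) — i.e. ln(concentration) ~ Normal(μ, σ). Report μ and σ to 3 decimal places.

μ ≈ 3.071, σ ≈ 1.116

If T ~ Lognormal(μ,σ) then ln T ~ Normal(μ,σ), so the p-quantile of ln T is μ + z_p·σ.
ln(8.77) = 2.171 and ln(152) = 5.024; z_{0.21} = -0.8064, z_{0.96} = 1.751.
σ = (5.024 − 2.171)/(1.751 − (-0.8064)) = 1.116.
μ = 2.171 − (-0.8064)·1.116 = 3.071.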